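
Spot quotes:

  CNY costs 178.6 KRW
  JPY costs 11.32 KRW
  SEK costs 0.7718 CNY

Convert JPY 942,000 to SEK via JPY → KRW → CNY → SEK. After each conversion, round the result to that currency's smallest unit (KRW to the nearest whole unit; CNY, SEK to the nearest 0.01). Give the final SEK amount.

SEK 77,359.04

JPY 942,000 × 11.32 = KRW 10,663,440
KRW 10,663,440 ÷ 178.6 = CNY 59,705.71
CNY 59,705.71 ÷ 0.7718 = SEK 77,359.04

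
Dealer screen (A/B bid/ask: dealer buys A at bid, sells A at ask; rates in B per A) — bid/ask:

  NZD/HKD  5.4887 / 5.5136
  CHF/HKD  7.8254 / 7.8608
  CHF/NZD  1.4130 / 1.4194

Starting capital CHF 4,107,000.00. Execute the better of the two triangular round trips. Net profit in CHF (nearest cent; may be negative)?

Net result: CHF -316.89 (no profitable arbitrage after spreads)

Best loop CHF → HKD → NZD → CHF:
CHF 4,107,000.00 × 7.8254 (sell CHF at bid) = HKD 32,138,917.80
HKD 32,138,917.80 ÷ 5.5136 (buy NZD at ask) = NZD 5,829,026.01
NZD 5,829,026.01 ÷ 1.4194 (buy CHF at ask) = CHF 4,106,683.11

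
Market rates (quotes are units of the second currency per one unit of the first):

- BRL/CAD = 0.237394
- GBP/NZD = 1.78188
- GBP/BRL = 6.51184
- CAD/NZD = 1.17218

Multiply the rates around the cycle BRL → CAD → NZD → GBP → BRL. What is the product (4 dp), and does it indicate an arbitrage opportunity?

Around BRL → CAD → NZD → GBP → BRL: 1 × 0.237394 × 1.17218 ÷ 1.78188 × 6.51184 = 1.016926
Product > 1; profitable direction is BRL → CAD → NZD → GBP → BRL.

1.0169 (arbitrage exists)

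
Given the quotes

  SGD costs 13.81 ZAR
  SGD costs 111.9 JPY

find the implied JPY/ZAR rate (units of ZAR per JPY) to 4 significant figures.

1 JPY ÷ 111.9 = 0.00893655 SGD
0.00893655 SGD × 13.81 = 0.123414 ZAR

JPY/ZAR = 0.1234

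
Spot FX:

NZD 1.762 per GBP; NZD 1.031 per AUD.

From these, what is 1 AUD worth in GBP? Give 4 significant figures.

1 AUD × 1.031 = 1.031 NZD
1.031 NZD ÷ 1.762 = 0.585131 GBP

AUD/GBP = 0.5851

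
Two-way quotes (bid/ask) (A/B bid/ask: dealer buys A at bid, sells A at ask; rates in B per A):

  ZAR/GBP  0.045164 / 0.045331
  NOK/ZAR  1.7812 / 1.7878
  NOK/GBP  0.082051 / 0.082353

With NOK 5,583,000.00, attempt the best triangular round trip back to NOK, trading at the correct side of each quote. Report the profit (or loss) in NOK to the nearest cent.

Net profit: NOK 69,457.08

Best loop NOK → GBP → ZAR → NOK:
NOK 5,583,000.00 × 0.082051 (sell NOK at bid) = GBP 458,090.73
GBP 458,090.73 ÷ 0.045331 (buy ZAR at ask) = ZAR 10,105,462.77
ZAR 10,105,462.77 ÷ 1.7878 (buy NOK at ask) = NOK 5,652,457.08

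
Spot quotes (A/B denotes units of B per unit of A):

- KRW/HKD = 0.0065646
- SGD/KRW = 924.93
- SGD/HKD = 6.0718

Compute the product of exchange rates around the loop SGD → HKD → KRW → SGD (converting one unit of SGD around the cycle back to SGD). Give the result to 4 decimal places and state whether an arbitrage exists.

Around SGD → HKD → KRW → SGD: 1 × 6.0718 ÷ 0.0065646 ÷ 924.93 = 1.000001
Product ≈ 1 (deviation 0.000%, within rounding noise).

1.0000 (no arbitrage)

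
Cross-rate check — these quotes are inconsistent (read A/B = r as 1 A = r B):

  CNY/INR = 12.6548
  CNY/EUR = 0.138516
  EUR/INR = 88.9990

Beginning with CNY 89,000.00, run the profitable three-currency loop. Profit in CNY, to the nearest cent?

Profitable loop is CNY → INR → EUR → CNY:
CNY 89,000.00 × 12.6548 = INR 1,126,277.20
INR 1,126,277.20 ÷ 88.9990 = EUR 12,654.94
EUR 12,654.94 ÷ 0.138516 = CNY 91,360.87
Profit = CNY 91,360.87 − CNY 89,000.00

Profit: CNY 2,360.87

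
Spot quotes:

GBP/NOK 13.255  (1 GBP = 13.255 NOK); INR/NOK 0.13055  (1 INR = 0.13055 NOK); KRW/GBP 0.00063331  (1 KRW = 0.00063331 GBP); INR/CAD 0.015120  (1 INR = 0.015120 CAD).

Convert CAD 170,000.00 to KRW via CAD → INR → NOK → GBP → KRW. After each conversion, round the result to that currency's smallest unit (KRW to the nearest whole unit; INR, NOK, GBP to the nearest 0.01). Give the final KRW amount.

KRW 174,854,953

CAD 170,000.00 ÷ 0.015120 = INR 11,243,386.24
INR 11,243,386.24 × 0.13055 = NOK 1,467,824.07
NOK 1,467,824.07 ÷ 13.255 = GBP 110,737.39
GBP 110,737.39 ÷ 0.00063331 = KRW 174,854,953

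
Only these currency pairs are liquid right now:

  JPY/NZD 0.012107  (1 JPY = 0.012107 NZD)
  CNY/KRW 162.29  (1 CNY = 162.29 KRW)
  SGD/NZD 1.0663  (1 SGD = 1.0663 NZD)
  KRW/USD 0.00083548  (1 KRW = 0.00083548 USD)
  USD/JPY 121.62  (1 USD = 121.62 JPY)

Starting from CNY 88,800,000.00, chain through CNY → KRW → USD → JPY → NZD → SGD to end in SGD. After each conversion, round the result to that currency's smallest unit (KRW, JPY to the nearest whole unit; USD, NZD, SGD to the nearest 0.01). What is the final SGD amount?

SGD 16,626,579.63

CNY 88,800,000.00 × 162.29 = KRW 14,411,352,000
KRW 14,411,352,000 × 0.00083548 = USD 12,040,396.37
USD 12,040,396.37 × 121.62 = JPY 1,464,353,007
JPY 1,464,353,007 × 0.012107 = NZD 17,728,921.86
NZD 17,728,921.86 ÷ 1.0663 = SGD 16,626,579.63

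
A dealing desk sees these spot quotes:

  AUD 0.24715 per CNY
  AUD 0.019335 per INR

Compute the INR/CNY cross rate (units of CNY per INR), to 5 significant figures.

INR/CNY = 0.078232

1 INR × 0.019335 = 0.019335 AUD
0.019335 AUD ÷ 0.24715 = 0.0782318 CNY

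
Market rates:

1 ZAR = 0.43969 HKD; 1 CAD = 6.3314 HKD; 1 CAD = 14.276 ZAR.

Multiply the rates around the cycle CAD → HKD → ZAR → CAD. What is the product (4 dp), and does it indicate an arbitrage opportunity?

Around CAD → HKD → ZAR → CAD: 1 × 6.3314 ÷ 0.43969 ÷ 14.276 = 1.008664
Product > 1; profitable direction is CAD → HKD → ZAR → CAD.

1.0087 (arbitrage exists)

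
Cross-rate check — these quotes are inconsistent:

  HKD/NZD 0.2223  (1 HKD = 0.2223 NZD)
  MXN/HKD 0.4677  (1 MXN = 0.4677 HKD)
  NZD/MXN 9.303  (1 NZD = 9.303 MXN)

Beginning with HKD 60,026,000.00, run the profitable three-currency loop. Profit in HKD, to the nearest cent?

Profit: HKD 2,033,682.64

Profitable loop is HKD → MXN → NZD → HKD:
HKD 60,026,000.00 ÷ 0.4677 = MXN 128,342,954.89
MXN 128,342,954.89 ÷ 9.303 = NZD 13,795,867.45
NZD 13,795,867.45 ÷ 0.2223 = HKD 62,059,682.64
Profit = HKD 62,059,682.64 − HKD 60,026,000.00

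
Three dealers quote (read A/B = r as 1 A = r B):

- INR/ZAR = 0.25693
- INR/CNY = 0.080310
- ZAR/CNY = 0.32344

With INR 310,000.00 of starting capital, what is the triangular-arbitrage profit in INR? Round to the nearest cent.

Profitable loop is INR → ZAR → CNY → INR:
INR 310,000.00 × 0.25693 = ZAR 79,648.30
ZAR 79,648.30 × 0.32344 = CNY 25,761.45
CNY 25,761.45 ÷ 0.080310 = INR 320,775.07
Profit = INR 320,775.07 − INR 310,000.00

Profit: INR 10,775.07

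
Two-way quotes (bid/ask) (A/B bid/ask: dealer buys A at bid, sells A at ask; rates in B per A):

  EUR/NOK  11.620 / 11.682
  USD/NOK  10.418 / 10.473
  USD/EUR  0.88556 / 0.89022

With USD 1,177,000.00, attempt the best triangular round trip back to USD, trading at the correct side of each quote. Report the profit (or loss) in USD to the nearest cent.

Best loop USD → NOK → EUR → USD:
USD 1,177,000.00 × 10.418 (sell USD at bid) = NOK 12,261,986.00
NOK 12,261,986.00 ÷ 11.682 (buy EUR at ask) = EUR 1,049,647.83
EUR 1,049,647.83 ÷ 0.89022 (buy USD at ask) = USD 1,179,088.13

Net profit: USD 2,088.13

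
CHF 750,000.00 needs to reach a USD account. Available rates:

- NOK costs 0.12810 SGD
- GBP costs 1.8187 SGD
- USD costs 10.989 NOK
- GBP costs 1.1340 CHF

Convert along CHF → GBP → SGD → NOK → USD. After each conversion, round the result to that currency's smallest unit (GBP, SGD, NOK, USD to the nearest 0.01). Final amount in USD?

USD 854,480.13

CHF 750,000.00 ÷ 1.1340 = GBP 661,375.66
GBP 661,375.66 × 1.8187 = SGD 1,202,843.91
SGD 1,202,843.91 ÷ 0.12810 = NOK 9,389,882.20
NOK 9,389,882.20 ÷ 10.989 = USD 854,480.13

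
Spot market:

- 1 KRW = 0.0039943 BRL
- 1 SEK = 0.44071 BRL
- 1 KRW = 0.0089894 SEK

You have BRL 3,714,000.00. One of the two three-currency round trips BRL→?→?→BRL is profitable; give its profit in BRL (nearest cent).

Profit: BRL 30,544.27

Profitable loop is BRL → SEK → KRW → BRL:
BRL 3,714,000.00 ÷ 0.44071 = SEK 8,427,310.48
SEK 8,427,310.48 ÷ 0.0089894 = KRW 937,471,964
KRW 937,471,964 × 0.0039943 = BRL 3,744,544.27
Profit = BRL 3,744,544.27 − BRL 3,714,000.00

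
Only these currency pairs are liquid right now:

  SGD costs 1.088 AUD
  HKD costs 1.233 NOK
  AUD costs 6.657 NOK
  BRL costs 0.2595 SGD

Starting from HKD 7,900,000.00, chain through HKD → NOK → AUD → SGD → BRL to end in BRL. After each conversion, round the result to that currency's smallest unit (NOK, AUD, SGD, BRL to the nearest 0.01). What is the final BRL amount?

BRL 5,182,572.10

HKD 7,900,000.00 × 1.233 = NOK 9,740,700.00
NOK 9,740,700.00 ÷ 6.657 = AUD 1,463,226.68
AUD 1,463,226.68 ÷ 1.088 = SGD 1,344,877.46
SGD 1,344,877.46 ÷ 0.2595 = BRL 5,182,572.10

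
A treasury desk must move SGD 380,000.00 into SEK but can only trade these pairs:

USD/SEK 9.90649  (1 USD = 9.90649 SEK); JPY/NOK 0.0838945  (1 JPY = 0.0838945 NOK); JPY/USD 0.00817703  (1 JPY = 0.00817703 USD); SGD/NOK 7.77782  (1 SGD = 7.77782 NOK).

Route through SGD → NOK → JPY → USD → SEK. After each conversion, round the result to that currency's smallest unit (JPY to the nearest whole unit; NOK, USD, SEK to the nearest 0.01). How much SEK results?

SEK 2,853,799.03

SGD 380,000.00 × 7.77782 = NOK 2,955,571.60
NOK 2,955,571.60 ÷ 0.0838945 = JPY 35,229,623
JPY 35,229,623 × 0.00817703 = USD 288,073.68
USD 288,073.68 × 9.90649 = SEK 2,853,799.03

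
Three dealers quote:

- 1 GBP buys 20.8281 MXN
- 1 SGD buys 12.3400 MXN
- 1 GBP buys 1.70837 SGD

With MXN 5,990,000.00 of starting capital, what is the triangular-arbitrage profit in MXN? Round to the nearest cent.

Profitable loop is MXN → GBP → SGD → MXN:
MXN 5,990,000.00 ÷ 20.8281 = GBP 287,592.24
GBP 287,592.24 × 1.70837 = SGD 491,313.96
SGD 491,313.96 × 12.3400 = MXN 6,062,814.27
Profit = MXN 6,062,814.27 − MXN 5,990,000.00

Profit: MXN 72,814.27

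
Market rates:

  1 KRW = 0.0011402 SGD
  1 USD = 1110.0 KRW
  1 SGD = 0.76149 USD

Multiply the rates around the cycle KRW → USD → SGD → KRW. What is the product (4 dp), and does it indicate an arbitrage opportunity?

Around KRW → USD → SGD → KRW: 1 ÷ 1110.0 ÷ 0.76149 ÷ 0.0011402 = 1.037604
Product > 1; profitable direction is KRW → USD → SGD → KRW.

1.0376 (arbitrage exists)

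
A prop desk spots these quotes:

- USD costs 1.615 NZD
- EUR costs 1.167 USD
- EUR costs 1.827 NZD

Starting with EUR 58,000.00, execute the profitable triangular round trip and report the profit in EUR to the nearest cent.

Profitable loop is EUR → USD → NZD → EUR:
EUR 58,000.00 × 1.167 = USD 67,686.00
USD 67,686.00 × 1.615 = NZD 109,312.89
NZD 109,312.89 ÷ 1.827 = EUR 59,831.90
Profit = EUR 59,831.90 − EUR 58,000.00

Profit: EUR 1,831.90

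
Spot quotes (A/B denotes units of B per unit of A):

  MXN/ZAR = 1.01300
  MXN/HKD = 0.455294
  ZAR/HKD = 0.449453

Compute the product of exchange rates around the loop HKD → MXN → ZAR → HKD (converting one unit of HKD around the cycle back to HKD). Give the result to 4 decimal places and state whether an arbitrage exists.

Around HKD → MXN → ZAR → HKD: 1 ÷ 0.455294 × 1.01300 × 0.449453 = 1.000004
Product ≈ 1 (deviation 0.000%, within rounding noise).

1.0000 (no arbitrage)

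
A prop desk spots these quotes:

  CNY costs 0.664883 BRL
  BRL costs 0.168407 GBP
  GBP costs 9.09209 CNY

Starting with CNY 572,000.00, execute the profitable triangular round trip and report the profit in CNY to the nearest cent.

Profitable loop is CNY → BRL → GBP → CNY:
CNY 572,000.00 × 0.664883 = BRL 380,313.08
BRL 380,313.08 × 0.168407 = GBP 64,047.38
GBP 64,047.38 × 9.09209 = CNY 582,324.58
Profit = CNY 582,324.58 − CNY 572,000.00

Profit: CNY 10,324.58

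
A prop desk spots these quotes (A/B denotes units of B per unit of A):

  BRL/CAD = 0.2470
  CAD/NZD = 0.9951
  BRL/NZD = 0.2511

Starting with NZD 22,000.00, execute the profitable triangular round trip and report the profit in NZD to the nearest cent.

Profit: NZD 475.31

Profitable loop is NZD → CAD → BRL → NZD:
NZD 22,000.00 ÷ 0.9951 = CAD 22,108.33
CAD 22,108.33 ÷ 0.2470 = BRL 89,507.41
BRL 89,507.41 × 0.2511 = NZD 22,475.31
Profit = NZD 22,475.31 − NZD 22,000.00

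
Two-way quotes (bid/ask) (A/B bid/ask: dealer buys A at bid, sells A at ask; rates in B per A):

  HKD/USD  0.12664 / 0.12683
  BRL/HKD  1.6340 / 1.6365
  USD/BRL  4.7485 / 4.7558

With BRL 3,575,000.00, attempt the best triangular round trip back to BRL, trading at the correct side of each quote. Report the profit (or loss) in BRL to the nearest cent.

Best loop BRL → USD → HKD → BRL:
BRL 3,575,000.00 ÷ 4.7558 (buy USD at ask) = USD 751,713.70
USD 751,713.70 ÷ 0.12683 (buy HKD at ask) = HKD 5,926,939.19
HKD 5,926,939.19 ÷ 1.6365 (buy BRL at ask) = BRL 3,621,716.58

Net profit: BRL 46,716.58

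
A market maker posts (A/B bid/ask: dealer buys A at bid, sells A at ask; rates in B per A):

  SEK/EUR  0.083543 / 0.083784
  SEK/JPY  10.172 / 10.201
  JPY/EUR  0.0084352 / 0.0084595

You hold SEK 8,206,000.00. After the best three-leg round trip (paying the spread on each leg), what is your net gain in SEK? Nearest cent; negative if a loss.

Net profit: SEK 197,731.30

Best loop SEK → JPY → EUR → SEK:
SEK 8,206,000.00 × 10.172 (sell SEK at bid) = JPY 83,471,432
JPY 83,471,432 × 0.0084352 (sell JPY at bid) = EUR 704,098.22
EUR 704,098.22 ÷ 0.083784 (buy SEK at ask) = SEK 8,403,731.30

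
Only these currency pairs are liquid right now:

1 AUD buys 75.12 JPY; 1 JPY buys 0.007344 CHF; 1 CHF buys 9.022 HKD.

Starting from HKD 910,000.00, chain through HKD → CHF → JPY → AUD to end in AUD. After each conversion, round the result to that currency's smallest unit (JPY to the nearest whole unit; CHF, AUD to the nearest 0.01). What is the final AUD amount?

AUD 182,831.20

HKD 910,000.00 ÷ 9.022 = CHF 100,864.55
CHF 100,864.55 ÷ 0.007344 = JPY 13,734,280
JPY 13,734,280 ÷ 75.12 = AUD 182,831.20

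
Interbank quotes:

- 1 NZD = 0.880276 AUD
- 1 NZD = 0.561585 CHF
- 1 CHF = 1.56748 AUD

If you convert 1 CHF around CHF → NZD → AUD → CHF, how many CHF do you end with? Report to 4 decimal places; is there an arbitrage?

Around CHF → NZD → AUD → CHF: 1 ÷ 0.561585 × 0.880276 ÷ 1.56748 = 1.000003
Product ≈ 1 (deviation 0.000%, within rounding noise).

1.0000 (no arbitrage)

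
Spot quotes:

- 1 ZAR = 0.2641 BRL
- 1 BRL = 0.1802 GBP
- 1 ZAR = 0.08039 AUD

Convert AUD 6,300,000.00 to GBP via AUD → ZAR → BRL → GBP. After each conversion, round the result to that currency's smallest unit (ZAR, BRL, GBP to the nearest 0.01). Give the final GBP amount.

GBP 3,729,595.30

AUD 6,300,000.00 ÷ 0.08039 = ZAR 78,367,956.21
ZAR 78,367,956.21 × 0.2641 = BRL 20,696,977.24
BRL 20,696,977.24 × 0.1802 = GBP 3,729,595.30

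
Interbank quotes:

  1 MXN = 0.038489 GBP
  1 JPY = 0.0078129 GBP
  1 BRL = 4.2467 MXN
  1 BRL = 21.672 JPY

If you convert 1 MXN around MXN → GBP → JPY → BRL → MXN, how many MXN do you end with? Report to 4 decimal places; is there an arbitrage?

Around MXN → GBP → JPY → BRL → MXN: 1 × 0.038489 ÷ 0.0078129 ÷ 21.672 × 4.2467 = 0.965333
Product < 1; profitable direction is MXN → BRL → JPY → GBP → MXN.

0.9653 (arbitrage exists)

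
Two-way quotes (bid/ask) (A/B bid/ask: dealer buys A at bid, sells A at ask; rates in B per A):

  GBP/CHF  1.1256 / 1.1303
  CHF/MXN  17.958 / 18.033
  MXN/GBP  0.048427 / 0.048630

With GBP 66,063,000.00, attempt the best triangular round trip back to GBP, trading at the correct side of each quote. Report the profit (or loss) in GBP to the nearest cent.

Net profit: GBP 585,796.52

Best loop GBP → MXN → CHF → GBP:
GBP 66,063,000.00 ÷ 0.048630 (buy MXN at ask) = MXN 1,358,482,418.26
MXN 1,358,482,418.26 ÷ 18.033 (buy CHF at ask) = CHF 75,333,134.71
CHF 75,333,134.71 ÷ 1.1303 (buy GBP at ask) = GBP 66,648,796.52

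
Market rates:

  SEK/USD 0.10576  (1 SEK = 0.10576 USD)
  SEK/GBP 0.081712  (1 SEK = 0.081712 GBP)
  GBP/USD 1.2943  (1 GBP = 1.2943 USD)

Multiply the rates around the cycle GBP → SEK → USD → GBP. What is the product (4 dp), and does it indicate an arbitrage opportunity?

Around GBP → SEK → USD → GBP: 1 ÷ 0.081712 × 0.10576 ÷ 1.2943 = 1.000001
Product ≈ 1 (deviation 0.000%, within rounding noise).

1.0000 (no arbitrage)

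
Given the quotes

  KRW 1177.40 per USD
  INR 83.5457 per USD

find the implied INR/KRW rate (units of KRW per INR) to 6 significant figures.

INR/KRW = 14.0929

1 INR ÷ 83.5457 = 0.0119695 USD
0.0119695 USD × 1177.40 = 14.0929 KRW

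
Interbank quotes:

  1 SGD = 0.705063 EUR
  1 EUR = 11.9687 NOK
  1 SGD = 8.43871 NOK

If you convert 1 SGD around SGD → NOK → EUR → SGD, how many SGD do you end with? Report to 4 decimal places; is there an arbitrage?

Around SGD → NOK → EUR → SGD: 1 × 8.43871 ÷ 11.9687 ÷ 0.705063 = 1.000003
Product ≈ 1 (deviation 0.000%, within rounding noise).

1.0000 (no arbitrage)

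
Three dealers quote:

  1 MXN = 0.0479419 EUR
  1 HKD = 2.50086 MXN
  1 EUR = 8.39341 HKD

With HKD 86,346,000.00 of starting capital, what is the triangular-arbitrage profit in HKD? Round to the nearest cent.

Profit: HKD 547,098.43

Profitable loop is HKD → MXN → EUR → HKD:
HKD 86,346,000.00 × 2.50086 = MXN 215,939,257.56
MXN 215,939,257.56 × 0.0479419 = EUR 10,352,538.29
EUR 10,352,538.29 × 8.39341 = HKD 86,893,098.43
Profit = HKD 86,893,098.43 − HKD 86,346,000.00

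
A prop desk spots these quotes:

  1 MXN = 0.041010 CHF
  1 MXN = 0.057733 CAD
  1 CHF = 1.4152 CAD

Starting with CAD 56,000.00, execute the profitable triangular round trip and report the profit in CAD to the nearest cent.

Profit: CAD 295.22

Profitable loop is CAD → MXN → CHF → CAD:
CAD 56,000.00 ÷ 0.057733 = MXN 969,982.51
MXN 969,982.51 × 0.041010 = CHF 39,778.98
CHF 39,778.98 × 1.4152 = CAD 56,295.22
Profit = CAD 56,295.22 − CAD 56,000.00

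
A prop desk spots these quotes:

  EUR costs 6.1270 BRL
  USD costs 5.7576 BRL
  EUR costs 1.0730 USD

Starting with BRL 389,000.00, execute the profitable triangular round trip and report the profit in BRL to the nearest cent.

Profitable loop is BRL → EUR → USD → BRL:
BRL 389,000.00 ÷ 6.1270 = EUR 63,489.47
EUR 63,489.47 × 1.0730 = USD 68,124.20
USD 68,124.20 × 5.7576 = BRL 392,231.92
Profit = BRL 392,231.92 − BRL 389,000.00

Profit: BRL 3,231.92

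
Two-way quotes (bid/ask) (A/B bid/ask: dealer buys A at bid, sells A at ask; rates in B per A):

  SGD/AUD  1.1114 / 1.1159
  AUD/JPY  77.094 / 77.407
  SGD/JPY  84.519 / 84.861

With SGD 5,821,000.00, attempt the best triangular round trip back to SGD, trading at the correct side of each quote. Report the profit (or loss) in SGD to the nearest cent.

Net profit: SGD 56,334.74

Best loop SGD → AUD → JPY → SGD:
SGD 5,821,000.00 × 1.1114 (sell SGD at bid) = AUD 6,469,459.40
AUD 6,469,459.40 × 77.094 (sell AUD at bid) = JPY 498,756,503
JPY 498,756,503 ÷ 84.861 (buy SGD at ask) = SGD 5,877,334.74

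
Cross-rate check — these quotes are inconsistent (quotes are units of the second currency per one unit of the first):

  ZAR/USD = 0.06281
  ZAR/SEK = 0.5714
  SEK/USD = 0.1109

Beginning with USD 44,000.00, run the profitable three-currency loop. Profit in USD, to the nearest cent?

Profitable loop is USD → ZAR → SEK → USD:
USD 44,000.00 ÷ 0.06281 = ZAR 700,525.39
ZAR 700,525.39 × 0.5714 = SEK 400,280.21
SEK 400,280.21 × 0.1109 = USD 44,391.08
Profit = USD 44,391.08 − USD 44,000.00

Profit: USD 391.08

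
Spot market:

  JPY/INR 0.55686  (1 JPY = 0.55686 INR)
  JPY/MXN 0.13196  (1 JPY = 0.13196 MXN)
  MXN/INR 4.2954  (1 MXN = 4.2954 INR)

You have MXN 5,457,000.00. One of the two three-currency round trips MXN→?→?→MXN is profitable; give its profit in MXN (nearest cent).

Profitable loop is MXN → INR → JPY → MXN:
MXN 5,457,000.00 × 4.2954 = INR 23,439,997.80
INR 23,439,997.80 ÷ 0.55686 = JPY 42,093,161
JPY 42,093,161 × 0.13196 = MXN 5,554,613.56
Profit = MXN 5,554,613.56 − MXN 5,457,000.00

Profit: MXN 97,613.56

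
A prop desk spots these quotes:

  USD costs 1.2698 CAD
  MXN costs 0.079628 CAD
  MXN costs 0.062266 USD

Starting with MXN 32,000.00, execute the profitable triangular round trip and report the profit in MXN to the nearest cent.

Profit: MXN 227.71

Profitable loop is MXN → CAD → USD → MXN:
MXN 32,000.00 × 0.079628 = CAD 2,548.10
CAD 2,548.10 ÷ 1.2698 = USD 2,006.69
USD 2,006.69 ÷ 0.062266 = MXN 32,227.71
Profit = MXN 32,227.71 − MXN 32,000.00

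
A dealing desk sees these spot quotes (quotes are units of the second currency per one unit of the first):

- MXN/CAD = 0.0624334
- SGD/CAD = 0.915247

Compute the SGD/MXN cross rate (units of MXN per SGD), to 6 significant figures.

1 SGD × 0.915247 = 0.915247 CAD
0.915247 CAD ÷ 0.0624334 = 14.6596 MXN

SGD/MXN = 14.6596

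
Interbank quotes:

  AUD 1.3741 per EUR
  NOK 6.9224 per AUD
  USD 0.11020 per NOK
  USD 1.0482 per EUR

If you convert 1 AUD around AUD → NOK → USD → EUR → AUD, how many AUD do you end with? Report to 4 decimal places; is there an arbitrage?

Around AUD → NOK → USD → EUR → AUD: 1 × 6.9224 × 0.11020 ÷ 1.0482 × 1.3741 = 1.000029
Product ≈ 1 (deviation 0.003%, within rounding noise).

1.0000 (no arbitrage)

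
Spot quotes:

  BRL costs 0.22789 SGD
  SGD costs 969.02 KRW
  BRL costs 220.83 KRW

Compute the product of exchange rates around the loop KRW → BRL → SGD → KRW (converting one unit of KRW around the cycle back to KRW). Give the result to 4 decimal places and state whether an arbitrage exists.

Around KRW → BRL → SGD → KRW: 1 ÷ 220.83 × 0.22789 × 969.02 = 1.000000
Product ≈ 1 (deviation 0.000%, within rounding noise).

1.0000 (no arbitrage)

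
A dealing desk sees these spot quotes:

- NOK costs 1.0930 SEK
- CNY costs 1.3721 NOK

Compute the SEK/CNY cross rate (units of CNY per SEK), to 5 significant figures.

1 SEK ÷ 1.0930 = 0.914913 NOK
0.914913 NOK ÷ 1.3721 = 0.666798 CNY

SEK/CNY = 0.66680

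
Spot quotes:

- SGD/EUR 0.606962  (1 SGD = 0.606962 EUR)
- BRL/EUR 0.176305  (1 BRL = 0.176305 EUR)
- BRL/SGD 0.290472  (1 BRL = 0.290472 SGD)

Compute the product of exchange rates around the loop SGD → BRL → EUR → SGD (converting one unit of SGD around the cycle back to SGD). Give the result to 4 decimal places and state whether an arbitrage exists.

Around SGD → BRL → EUR → SGD: 1 ÷ 0.290472 × 0.176305 ÷ 0.606962 = 0.999997
Product ≈ 1 (deviation 0.000%, within rounding noise).

1.0000 (no arbitrage)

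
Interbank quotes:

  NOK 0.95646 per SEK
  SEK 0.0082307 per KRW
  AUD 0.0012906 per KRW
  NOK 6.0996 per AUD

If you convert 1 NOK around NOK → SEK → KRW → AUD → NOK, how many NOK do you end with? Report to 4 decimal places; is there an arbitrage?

1.0000 (no arbitrage)

Around NOK → SEK → KRW → AUD → NOK: 1 ÷ 0.95646 ÷ 0.0082307 × 0.0012906 × 6.0996 = 0.999976
Product ≈ 1 (deviation 0.002%, within rounding noise).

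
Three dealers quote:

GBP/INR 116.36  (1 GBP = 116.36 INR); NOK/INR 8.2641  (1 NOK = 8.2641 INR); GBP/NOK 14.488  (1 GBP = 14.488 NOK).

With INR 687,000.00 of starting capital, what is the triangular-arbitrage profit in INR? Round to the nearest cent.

Profit: INR 19,898.44

Profitable loop is INR → GBP → NOK → INR:
INR 687,000.00 ÷ 116.36 = GBP 5,904.09
GBP 5,904.09 × 14.488 = NOK 85,538.47
NOK 85,538.47 × 8.2641 = INR 706,898.44
Profit = INR 706,898.44 − INR 687,000.00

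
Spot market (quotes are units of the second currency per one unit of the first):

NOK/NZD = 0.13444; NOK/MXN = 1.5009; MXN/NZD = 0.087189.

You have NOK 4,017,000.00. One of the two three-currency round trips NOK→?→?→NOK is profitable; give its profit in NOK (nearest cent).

Profitable loop is NOK → NZD → MXN → NOK:
NOK 4,017,000.00 × 0.13444 = NZD 540,045.48
NZD 540,045.48 ÷ 0.087189 = MXN 6,193,963.46
MXN 6,193,963.46 ÷ 1.5009 = NOK 4,126,832.87
Profit = NOK 4,126,832.87 − NOK 4,017,000.00

Profit: NOK 109,832.87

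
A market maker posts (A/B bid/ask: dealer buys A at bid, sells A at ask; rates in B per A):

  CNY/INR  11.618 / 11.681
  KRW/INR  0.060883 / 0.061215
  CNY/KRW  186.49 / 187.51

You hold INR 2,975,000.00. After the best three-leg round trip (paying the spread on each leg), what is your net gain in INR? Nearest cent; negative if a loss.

Best loop INR → KRW → CNY → INR:
INR 2,975,000.00 ÷ 0.061215 (buy KRW at ask) = KRW 48,599,200
KRW 48,599,200 ÷ 187.51 (buy CNY at ask) = CNY 259,181.91
CNY 259,181.91 × 11.618 (sell CNY at bid) = INR 3,011,175.41

Net profit: INR 36,175.41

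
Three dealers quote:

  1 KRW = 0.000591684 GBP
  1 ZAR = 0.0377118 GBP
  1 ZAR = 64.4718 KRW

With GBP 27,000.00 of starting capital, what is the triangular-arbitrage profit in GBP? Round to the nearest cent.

Profit: GBP 311.54

Profitable loop is GBP → ZAR → KRW → GBP:
GBP 27,000.00 ÷ 0.0377118 = ZAR 715,956.28
ZAR 715,956.28 × 64.4718 = KRW 46,158,990
KRW 46,158,990 × 0.000591684 = GBP 27,311.54
Profit = GBP 27,311.54 − GBP 27,000.00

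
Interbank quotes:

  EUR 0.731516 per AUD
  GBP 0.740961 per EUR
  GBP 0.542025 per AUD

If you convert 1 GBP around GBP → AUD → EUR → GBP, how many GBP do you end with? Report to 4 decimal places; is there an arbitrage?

1.0000 (no arbitrage)

Around GBP → AUD → EUR → GBP: 1 ÷ 0.542025 × 0.731516 × 0.740961 = 1.000000
Product ≈ 1 (deviation 0.000%, within rounding noise).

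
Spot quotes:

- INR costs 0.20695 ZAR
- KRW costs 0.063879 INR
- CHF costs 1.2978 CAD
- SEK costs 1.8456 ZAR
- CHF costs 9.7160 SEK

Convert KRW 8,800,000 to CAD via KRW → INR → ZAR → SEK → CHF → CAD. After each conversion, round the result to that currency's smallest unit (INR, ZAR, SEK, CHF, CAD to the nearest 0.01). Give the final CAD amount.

KRW 8,800,000 × 0.063879 = INR 562,135.20
INR 562,135.20 × 0.20695 = ZAR 116,333.88
ZAR 116,333.88 ÷ 1.8456 = SEK 63,033.09
SEK 63,033.09 ÷ 9.7160 = CHF 6,487.56
CHF 6,487.56 × 1.2978 = CAD 8,419.56

CAD 8,419.56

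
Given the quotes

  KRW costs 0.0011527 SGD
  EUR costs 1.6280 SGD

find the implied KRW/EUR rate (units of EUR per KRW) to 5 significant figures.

1 KRW × 0.0011527 = 0.0011527 SGD
0.0011527 SGD ÷ 1.6280 = 0.000708047 EUR

KRW/EUR = 0.00070805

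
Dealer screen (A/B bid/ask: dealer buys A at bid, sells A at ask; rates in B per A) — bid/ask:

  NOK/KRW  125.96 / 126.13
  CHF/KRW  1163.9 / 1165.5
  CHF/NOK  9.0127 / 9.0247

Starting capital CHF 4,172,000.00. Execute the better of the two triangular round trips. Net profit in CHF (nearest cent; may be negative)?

Best loop CHF → KRW → NOK → CHF:
CHF 4,172,000.00 × 1163.9 (sell CHF at bid) = KRW 4,855,790,800
KRW 4,855,790,800 ÷ 126.13 (buy NOK at ask) = NOK 38,498,301.75
NOK 38,498,301.75 ÷ 9.0247 (buy CHF at ask) = CHF 4,265,881.61

Net profit: CHF 93,881.61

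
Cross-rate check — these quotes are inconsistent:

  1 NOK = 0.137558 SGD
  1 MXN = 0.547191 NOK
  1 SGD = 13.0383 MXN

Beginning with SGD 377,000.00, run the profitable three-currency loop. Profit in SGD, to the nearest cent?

Profit: SGD 7,145.35

Profitable loop is SGD → NOK → MXN → SGD:
SGD 377,000.00 ÷ 0.137558 = NOK 2,740,662.12
NOK 2,740,662.12 ÷ 0.547191 = MXN 5,008,602.34
MXN 5,008,602.34 ÷ 13.0383 = SGD 384,145.35
Profit = SGD 384,145.35 − SGD 377,000.00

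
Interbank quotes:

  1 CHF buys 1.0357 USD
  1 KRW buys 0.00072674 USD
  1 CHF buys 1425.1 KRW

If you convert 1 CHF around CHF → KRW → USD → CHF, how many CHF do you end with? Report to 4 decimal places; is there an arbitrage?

Around CHF → KRW → USD → CHF: 1 × 1425.1 × 0.00072674 ÷ 1.0357 = 0.999978
Product ≈ 1 (deviation 0.002%, within rounding noise).

1.0000 (no arbitrage)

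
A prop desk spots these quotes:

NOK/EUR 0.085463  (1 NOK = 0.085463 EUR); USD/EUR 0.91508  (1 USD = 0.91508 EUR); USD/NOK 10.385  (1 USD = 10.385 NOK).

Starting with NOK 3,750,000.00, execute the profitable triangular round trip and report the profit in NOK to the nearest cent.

Profit: NOK 116,390.34

Profitable loop is NOK → USD → EUR → NOK:
NOK 3,750,000.00 ÷ 10.385 = USD 361,097.74
USD 361,097.74 × 0.91508 = EUR 330,433.32
EUR 330,433.32 ÷ 0.085463 = NOK 3,866,390.34
Profit = NOK 3,866,390.34 − NOK 3,750,000.00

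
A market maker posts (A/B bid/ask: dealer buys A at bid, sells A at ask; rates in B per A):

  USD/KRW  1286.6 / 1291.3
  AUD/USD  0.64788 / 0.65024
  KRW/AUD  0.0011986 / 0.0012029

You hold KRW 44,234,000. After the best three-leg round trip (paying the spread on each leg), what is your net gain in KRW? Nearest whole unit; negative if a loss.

Best loop KRW → AUD → USD → KRW:
KRW 44,234,000 × 0.0011986 (sell KRW at bid) = AUD 53,018.87
AUD 53,018.87 × 0.64788 (sell AUD at bid) = USD 34,349.87
USD 34,349.87 × 1286.6 (sell USD at bid) = KRW 44,194,539

Net result: KRW -39,461 (no profitable arbitrage after spreads)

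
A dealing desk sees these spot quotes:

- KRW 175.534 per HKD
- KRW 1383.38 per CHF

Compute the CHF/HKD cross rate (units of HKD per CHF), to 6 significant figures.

CHF/HKD = 7.88098

1 CHF × 1383.38 = 1383.38 KRW
1383.38 KRW ÷ 175.534 = 7.88098 HKD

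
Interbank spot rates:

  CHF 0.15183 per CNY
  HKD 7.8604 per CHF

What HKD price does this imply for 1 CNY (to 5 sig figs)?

1 CNY × 0.15183 = 0.15183 CHF
0.15183 CHF × 7.8604 = 1.19344 HKD

CNY/HKD = 1.1934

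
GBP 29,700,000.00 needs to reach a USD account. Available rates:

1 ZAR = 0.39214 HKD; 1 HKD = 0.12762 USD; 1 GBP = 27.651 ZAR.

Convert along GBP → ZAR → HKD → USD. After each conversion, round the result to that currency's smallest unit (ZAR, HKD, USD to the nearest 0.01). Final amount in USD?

USD 41,098,614.02

GBP 29,700,000.00 × 27.651 = ZAR 821,234,700.00
ZAR 821,234,700.00 × 0.39214 = HKD 322,038,975.26
HKD 322,038,975.26 × 0.12762 = USD 41,098,614.02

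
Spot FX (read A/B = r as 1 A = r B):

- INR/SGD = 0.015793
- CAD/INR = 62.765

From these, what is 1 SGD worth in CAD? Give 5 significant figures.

SGD/CAD = 1.0088

1 SGD ÷ 0.015793 = 63.3192 INR
63.3192 INR ÷ 62.765 = 1.00883 CAD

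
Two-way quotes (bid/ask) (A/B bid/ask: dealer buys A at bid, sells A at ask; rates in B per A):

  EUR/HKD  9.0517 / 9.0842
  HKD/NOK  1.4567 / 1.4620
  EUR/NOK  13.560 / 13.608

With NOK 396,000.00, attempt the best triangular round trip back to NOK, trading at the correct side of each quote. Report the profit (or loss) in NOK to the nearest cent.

Best loop NOK → HKD → EUR → NOK:
NOK 396,000.00 ÷ 1.4620 (buy HKD at ask) = HKD 270,861.83
HKD 270,861.83 ÷ 9.0842 (buy EUR at ask) = EUR 29,816.81
EUR 29,816.81 × 13.560 (sell EUR at bid) = NOK 404,315.90

Net profit: NOK 8,315.90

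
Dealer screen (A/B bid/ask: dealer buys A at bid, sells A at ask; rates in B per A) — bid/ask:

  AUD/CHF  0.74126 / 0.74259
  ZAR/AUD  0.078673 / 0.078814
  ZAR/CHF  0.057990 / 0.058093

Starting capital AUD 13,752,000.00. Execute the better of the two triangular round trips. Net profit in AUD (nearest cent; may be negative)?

Best loop AUD → CHF → ZAR → AUD:
AUD 13,752,000.00 × 0.74126 (sell AUD at bid) = CHF 10,193,807.52
CHF 10,193,807.52 ÷ 0.058093 (buy ZAR at ask) = ZAR 175,473,938.68
ZAR 175,473,938.68 × 0.078673 (sell ZAR at bid) = AUD 13,805,061.18

Net profit: AUD 53,061.18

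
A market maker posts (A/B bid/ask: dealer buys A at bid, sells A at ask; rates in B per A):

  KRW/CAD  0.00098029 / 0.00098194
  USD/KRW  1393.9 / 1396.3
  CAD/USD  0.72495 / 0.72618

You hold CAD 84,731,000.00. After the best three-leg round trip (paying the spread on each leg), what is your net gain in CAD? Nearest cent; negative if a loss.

Best loop CAD → KRW → USD → CAD:
CAD 84,731,000.00 ÷ 0.00098194 (buy KRW at ask) = KRW 86,289,386,317
KRW 86,289,386,317 ÷ 1396.3 (buy USD at ask) = USD 61,798,600.81
USD 61,798,600.81 ÷ 0.72618 (buy CAD at ask) = CAD 85,100,940.28

Net profit: CAD 369,940.28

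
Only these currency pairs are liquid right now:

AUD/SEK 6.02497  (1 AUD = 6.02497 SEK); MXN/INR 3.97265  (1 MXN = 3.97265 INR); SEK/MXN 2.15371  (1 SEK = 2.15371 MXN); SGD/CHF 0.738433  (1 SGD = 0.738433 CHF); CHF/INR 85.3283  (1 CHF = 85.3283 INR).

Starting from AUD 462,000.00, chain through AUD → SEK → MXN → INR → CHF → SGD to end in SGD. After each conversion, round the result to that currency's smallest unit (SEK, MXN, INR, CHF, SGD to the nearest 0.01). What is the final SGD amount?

SGD 377,972.50

AUD 462,000.00 × 6.02497 = SEK 2,783,536.14
SEK 2,783,536.14 × 2.15371 = MXN 5,994,929.62
MXN 5,994,929.62 × 3.97265 = INR 23,815,757.15
INR 23,815,757.15 ÷ 85.3283 = CHF 279,107.37
CHF 279,107.37 ÷ 0.738433 = SGD 377,972.50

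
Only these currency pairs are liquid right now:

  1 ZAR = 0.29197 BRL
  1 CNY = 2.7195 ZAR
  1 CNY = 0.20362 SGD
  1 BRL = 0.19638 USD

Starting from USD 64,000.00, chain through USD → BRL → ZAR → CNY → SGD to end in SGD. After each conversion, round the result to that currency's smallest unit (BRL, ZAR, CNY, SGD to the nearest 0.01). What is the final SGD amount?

SGD 83,574.90

USD 64,000.00 ÷ 0.19638 = BRL 325,898.77
BRL 325,898.77 ÷ 0.29197 = ZAR 1,116,206.36
ZAR 1,116,206.36 ÷ 2.7195 = CNY 410,445.43
CNY 410,445.43 × 0.20362 = SGD 83,574.90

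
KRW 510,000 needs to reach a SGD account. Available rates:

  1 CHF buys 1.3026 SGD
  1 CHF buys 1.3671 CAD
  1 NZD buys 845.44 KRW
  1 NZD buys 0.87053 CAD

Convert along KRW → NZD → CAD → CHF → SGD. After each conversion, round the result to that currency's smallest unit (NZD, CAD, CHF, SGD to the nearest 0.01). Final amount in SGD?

SGD 500.37

KRW 510,000 ÷ 845.44 = NZD 603.24
NZD 603.24 × 0.87053 = CAD 525.14
CAD 525.14 ÷ 1.3671 = CHF 384.13
CHF 384.13 × 1.3026 = SGD 500.37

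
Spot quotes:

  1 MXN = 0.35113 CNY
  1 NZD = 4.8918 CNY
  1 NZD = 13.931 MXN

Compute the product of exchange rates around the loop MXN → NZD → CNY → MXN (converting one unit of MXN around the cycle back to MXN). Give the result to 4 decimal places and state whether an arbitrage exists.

1.0000 (no arbitrage)

Around MXN → NZD → CNY → MXN: 1 ÷ 13.931 × 4.8918 ÷ 0.35113 = 1.000043
Product ≈ 1 (deviation 0.004%, within rounding noise).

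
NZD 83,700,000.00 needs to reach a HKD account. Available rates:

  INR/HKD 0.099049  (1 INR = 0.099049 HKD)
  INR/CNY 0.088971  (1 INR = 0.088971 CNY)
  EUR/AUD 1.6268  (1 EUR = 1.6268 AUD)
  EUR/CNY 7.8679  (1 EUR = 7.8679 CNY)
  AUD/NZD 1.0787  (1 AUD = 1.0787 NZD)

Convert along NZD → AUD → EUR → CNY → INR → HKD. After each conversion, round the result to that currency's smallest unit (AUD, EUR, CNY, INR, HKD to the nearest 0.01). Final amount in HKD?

NZD 83,700,000.00 ÷ 1.0787 = AUD 77,593,399.46
AUD 77,593,399.46 ÷ 1.6268 = EUR 47,696,950.74
EUR 47,696,950.74 × 7.8679 = CNY 375,274,838.73
CNY 375,274,838.73 ÷ 0.088971 = INR 4,217,945,608.46
INR 4,217,945,608.46 × 0.099049 = HKD 417,783,294.57

HKD 417,783,294.57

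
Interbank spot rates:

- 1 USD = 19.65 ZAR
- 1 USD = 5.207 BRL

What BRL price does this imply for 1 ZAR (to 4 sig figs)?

ZAR/BRL = 0.2650

1 ZAR ÷ 19.65 = 0.0508906 USD
0.0508906 USD × 5.207 = 0.264987 BRL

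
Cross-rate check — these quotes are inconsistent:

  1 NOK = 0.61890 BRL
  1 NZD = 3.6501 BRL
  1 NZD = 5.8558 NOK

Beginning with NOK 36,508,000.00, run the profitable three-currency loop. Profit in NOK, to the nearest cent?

Profit: NOK 261,361.35

Profitable loop is NOK → NZD → BRL → NOK:
NOK 36,508,000.00 ÷ 5.8558 = NZD 6,234,502.54
NZD 6,234,502.54 × 3.6501 = BRL 22,756,557.74
BRL 22,756,557.74 ÷ 0.61890 = NOK 36,769,361.35
Profit = NOK 36,769,361.35 − NOK 36,508,000.00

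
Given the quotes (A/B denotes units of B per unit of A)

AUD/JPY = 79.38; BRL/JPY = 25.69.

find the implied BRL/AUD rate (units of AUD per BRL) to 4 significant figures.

1 BRL × 25.69 = 25.69 JPY
25.69 JPY ÷ 79.38 = 0.323633 AUD

BRL/AUD = 0.3236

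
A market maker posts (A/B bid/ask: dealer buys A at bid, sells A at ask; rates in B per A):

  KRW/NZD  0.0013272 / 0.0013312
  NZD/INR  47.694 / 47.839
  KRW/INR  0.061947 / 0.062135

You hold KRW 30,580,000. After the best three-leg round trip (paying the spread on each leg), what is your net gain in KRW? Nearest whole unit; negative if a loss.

Net profit: KRW 573,102

Best loop KRW → NZD → INR → KRW:
KRW 30,580,000 × 0.0013272 (sell KRW at bid) = NZD 40,585.78
NZD 40,585.78 × 47.694 (sell NZD at bid) = INR 1,935,698.00
INR 1,935,698.00 ÷ 0.062135 (buy KRW at ask) = KRW 31,153,102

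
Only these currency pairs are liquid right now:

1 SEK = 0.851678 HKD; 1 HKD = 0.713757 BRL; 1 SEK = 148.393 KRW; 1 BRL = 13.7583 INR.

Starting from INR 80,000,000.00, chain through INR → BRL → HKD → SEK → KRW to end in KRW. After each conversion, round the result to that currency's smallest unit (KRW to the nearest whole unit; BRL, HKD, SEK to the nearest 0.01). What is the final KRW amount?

KRW 1,419,426,200

INR 80,000,000.00 ÷ 13.7583 = BRL 5,814,671.87
BRL 5,814,671.87 ÷ 0.713757 = HKD 8,146,570.71
HKD 8,146,570.71 ÷ 0.851678 = SEK 9,565,317.77
SEK 9,565,317.77 × 148.393 = KRW 1,419,426,200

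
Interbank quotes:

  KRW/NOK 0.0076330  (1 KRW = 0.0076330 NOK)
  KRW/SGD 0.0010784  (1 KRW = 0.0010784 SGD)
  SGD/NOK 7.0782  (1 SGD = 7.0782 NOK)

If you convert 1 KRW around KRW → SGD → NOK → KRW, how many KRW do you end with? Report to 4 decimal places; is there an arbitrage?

1.0000 (no arbitrage)

Around KRW → SGD → NOK → KRW: 1 × 0.0010784 × 7.0782 ÷ 0.0076330 = 1.000017
Product ≈ 1 (deviation 0.002%, within rounding noise).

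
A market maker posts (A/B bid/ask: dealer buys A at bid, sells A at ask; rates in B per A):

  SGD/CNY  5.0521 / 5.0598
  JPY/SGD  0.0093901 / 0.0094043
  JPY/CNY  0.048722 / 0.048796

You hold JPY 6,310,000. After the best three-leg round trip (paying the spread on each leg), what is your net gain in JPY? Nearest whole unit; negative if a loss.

Best loop JPY → CNY → SGD → JPY:
JPY 6,310,000 × 0.048722 (sell JPY at bid) = CNY 307,435.82
CNY 307,435.82 ÷ 5.0598 (buy SGD at ask) = SGD 60,760.47
SGD 60,760.47 ÷ 0.0094043 (buy JPY at ask) = JPY 6,460,924

Net profit: JPY 150,924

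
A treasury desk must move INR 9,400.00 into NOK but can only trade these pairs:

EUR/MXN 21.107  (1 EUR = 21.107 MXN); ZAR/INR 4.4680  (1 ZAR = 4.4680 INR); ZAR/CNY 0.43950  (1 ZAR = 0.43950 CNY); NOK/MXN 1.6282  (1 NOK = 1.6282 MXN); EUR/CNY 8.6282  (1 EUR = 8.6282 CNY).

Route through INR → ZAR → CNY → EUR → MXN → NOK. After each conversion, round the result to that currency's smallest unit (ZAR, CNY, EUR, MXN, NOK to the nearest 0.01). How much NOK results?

NOK 1,389.16

INR 9,400.00 ÷ 4.4680 = ZAR 2,103.85
ZAR 2,103.85 × 0.43950 = CNY 924.64
CNY 924.64 ÷ 8.6282 = EUR 107.16
EUR 107.16 × 21.107 = MXN 2,261.83
MXN 2,261.83 ÷ 1.6282 = NOK 1,389.16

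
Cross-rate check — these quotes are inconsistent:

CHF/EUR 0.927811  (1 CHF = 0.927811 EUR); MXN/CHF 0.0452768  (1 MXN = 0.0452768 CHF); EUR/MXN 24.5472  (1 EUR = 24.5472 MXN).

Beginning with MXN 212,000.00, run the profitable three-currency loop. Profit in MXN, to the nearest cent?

Profitable loop is MXN → CHF → EUR → MXN:
MXN 212,000.00 × 0.0452768 = CHF 9,598.68
CHF 9,598.68 × 0.927811 = EUR 8,905.76
EUR 8,905.76 × 24.5472 = MXN 218,611.53
Profit = MXN 218,611.53 − MXN 212,000.00

Profit: MXN 6,611.53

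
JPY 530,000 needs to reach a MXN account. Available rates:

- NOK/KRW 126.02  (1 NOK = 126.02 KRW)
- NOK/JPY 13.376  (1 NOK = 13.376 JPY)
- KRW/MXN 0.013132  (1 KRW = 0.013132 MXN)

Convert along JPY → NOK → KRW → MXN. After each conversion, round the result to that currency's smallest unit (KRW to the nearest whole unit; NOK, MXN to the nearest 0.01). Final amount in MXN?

MXN 65,572.24

JPY 530,000 ÷ 13.376 = NOK 39,623.21
NOK 39,623.21 × 126.02 = KRW 4,993,317
KRW 4,993,317 × 0.013132 = MXN 65,572.24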